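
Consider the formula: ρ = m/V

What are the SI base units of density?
Units of each symbol in ρ = m/V:
  m (mass): kg
  V (volume): m³  → in the denominator, contributes 1/m³

Multiplying the contributions: [kg] · [1/m³]
Adding exponents of each base unit: kg: 1, m: -3
SI base units of density: kg/m³

Answer: kg/m³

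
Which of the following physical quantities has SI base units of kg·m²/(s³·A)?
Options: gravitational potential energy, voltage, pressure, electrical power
Checking the SI base units of each option:
  gravitational potential energy (U = -GMm/r): kg·m²/s²  ✗
  voltage (V = IR): kg·m²/(s³·A)  ✓ matches
  pressure (P = F/A): kg/(m·s²)  ✗
  electrical power (P = IV): kg·m²/s³  ✗

Only voltage has units kg·m²/(s³·A).

Answer: voltage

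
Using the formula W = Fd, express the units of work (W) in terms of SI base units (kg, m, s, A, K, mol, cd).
Units of each symbol in W = Fd:
  F (force): kg·m/s²
  d (displacement): m

Multiplying the contributions: [kg·m/s²] · [m]
Adding exponents of each base unit: kg: 1, m: 2, s: -2
SI base units of work: kg·m²/s²

Answer: kg·m²/s²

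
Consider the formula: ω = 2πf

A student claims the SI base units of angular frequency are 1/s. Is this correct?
Units of each symbol in ω = 2πf:
  f (frequency): 1/s
  The factor 2π is dimensionless.

Multiplying the contributions: [1/s]
Adding exponents of each base unit: s: -1
SI base units of angular frequency: 1/s

The claimed units 1/s match the derived units, so the claim is correct.

Answer: Yes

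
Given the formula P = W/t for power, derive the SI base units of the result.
Units of each symbol in P = W/t:
  W (work): kg·m²/s²
  t (time): s  → in the denominator, contributes 1/s

Multiplying the contributions: [kg·m²/s²] · [1/s]
Adding exponents of each base unit: kg: 1, m: 2, s: -3
SI base units of power: kg·m²/s³

Answer: kg·m²/s³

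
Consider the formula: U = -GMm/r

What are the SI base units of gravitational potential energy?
Units of each symbol in U = -GMm/r:
  G (gravitational constant): m³/(kg·s²)
  M (mass): kg
  m (mass): kg
  r (distance): m  → in the denominator, contributes 1/m
  The minus sign does not affect the units.

Multiplying the contributions: [m³/(kg·s²)] · [kg] · [kg] · [1/m]
Adding exponents of each base unit: kg: 1, m: 2, s: -2
SI base units of gravitational potential energy: kg·m²/s²

Answer: kg·m²/s²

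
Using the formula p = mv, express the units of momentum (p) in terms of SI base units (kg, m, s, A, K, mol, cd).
Units of each symbol in p = mv:
  m (mass): kg
  v (velocity): m/s

Multiplying the contributions: [kg] · [m/s]
Adding exponents of each base unit: kg: 1, m: 1, s: -1
SI base units of momentum: kg·m/s

Answer: kg·m/s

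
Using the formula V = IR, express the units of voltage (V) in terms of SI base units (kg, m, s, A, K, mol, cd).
Units of each symbol in V = IR:
  I (current): A
  R (resistance, in ohms): kg·m²/(s³·A²)

Multiplying the contributions: [A] · [kg·m²/(s³·A²)]
Adding exponents of each base unit: kg: 1, m: 2, s: -3, A: -1
SI base units of voltage: kg·m²/(s³·A)

Answer: kg·m²/(s³·A)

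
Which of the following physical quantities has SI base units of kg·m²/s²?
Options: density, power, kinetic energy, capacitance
Checking the SI base units of each option:
  density (ρ = m/V): kg/m³  ✗
  power (P = W/t): kg·m²/s³  ✗
  kinetic energy (E = ½mv²): kg·m²/s²  ✓ matches
  capacitance (C = Q/V): s⁴·A²/(kg·m²)  ✗

Only kinetic energy has units kg·m²/s².

Answer: kinetic energy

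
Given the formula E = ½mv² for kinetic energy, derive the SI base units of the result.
Units of each symbol in E = ½mv²:
  m (mass): kg
  v (speed): m/s  → to the power 2, contributes m²/s²
  The factor ½ is dimensionless.

Multiplying the contributions: [kg] · [m²/s²]
Adding exponents of each base unit: kg: 1, m: 2, s: -2
SI base units of kinetic energy: kg·m²/s²

Answer: kg·m²/s²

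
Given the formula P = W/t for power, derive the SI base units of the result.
Units of each symbol in P = W/t:
  W (work): kg·m²/s²
  t (time): s  → in the denominator, contributes 1/s

Multiplying the contributions: [kg·m²/s²] · [1/s]
Adding exponents of each base unit: kg: 1, m: 2, s: -3
SI base units of power: kg·m²/s³

Answer: kg·m²/s³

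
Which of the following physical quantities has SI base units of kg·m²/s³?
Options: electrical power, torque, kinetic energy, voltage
Checking the SI base units of each option:
  electrical power (P = IV): kg·m²/s³  ✓ matches
  torque (τ = Fr): kg·m²/s²  ✗
  kinetic energy (E = ½mv²): kg·m²/s²  ✗
  voltage (V = IR): kg·m²/(s³·A)  ✗

Only electrical power has units kg·m²/s³.

Answer: electrical power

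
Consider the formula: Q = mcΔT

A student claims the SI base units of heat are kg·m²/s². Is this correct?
Units of each symbol in Q = mcΔT:
  m (mass): kg
  c (specific heat capacity, in J/(kg·K)): m²/(s²·K)
  ΔT (temperature change): K

Multiplying the contributions: [kg] · [m²/(s²·K)] · [K]
Adding exponents of each base unit: kg: 1, m: 2, s: -2
SI base units of heat: kg·m²/s²

The claimed units kg·m²/s² match the derived units, so the claim is correct.

Answer: Yes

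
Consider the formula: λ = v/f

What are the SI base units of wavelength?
Units of each symbol in λ = v/f:
  v (wave speed): m/s
  f (frequency): 1/s  → in the denominator, contributes s

Multiplying the contributions: [m/s] · [s]
Adding exponents of each base unit: m: 1
SI base units of wavelength: m

Answer: m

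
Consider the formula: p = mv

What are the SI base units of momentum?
Units of each symbol in p = mv:
  m (mass): kg
  v (velocity): m/s

Multiplying the contributions: [kg] · [m/s]
Adding exponents of each base unit: kg: 1, m: 1, s: -1
SI base units of momentum: kg·m/s

Answer: kg·m/s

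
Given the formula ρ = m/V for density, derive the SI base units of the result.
Units of each symbol in ρ = m/V:
  m (mass): kg
  V (volume): m³  → in the denominator, contributes 1/m³

Multiplying the contributions: [kg] · [1/m³]
Adding exponents of each base unit: kg: 1, m: -3
SI base units of density: kg/m³

Answer: kg/m³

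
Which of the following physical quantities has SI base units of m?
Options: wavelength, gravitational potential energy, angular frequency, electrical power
Checking the SI base units of each option:
  wavelength (λ = v/f): m  ✓ matches
  gravitational potential energy (U = -GMm/r): kg·m²/s²  ✗
  angular frequency (ω = 2πf): 1/s  ✗
  electrical power (P = IV): kg·m²/s³  ✗

Only wavelength has units m.

Answer: wavelength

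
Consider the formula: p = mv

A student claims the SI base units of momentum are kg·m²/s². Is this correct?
Units of each symbol in p = mv:
  m (mass): kg
  v (velocity): m/s

Multiplying the contributions: [kg] · [m/s]
Adding exponents of each base unit: kg: 1, m: 1, s: -1
SI base units of momentum: kg·m/s

The claimed units kg·m²/s² (exponents kg: 1, m: 2, s: -2) do not match the derived units kg·m/s (exponents kg: 1, m: 1, s: -1), so the claim is incorrect.

Answer: No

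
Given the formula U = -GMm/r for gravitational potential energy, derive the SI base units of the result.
Units of each symbol in U = -GMm/r:
  G (gravitational constant): m³/(kg·s²)
  M (mass): kg
  m (mass): kg
  r (distance): m  → in the denominator, contributes 1/m
  The minus sign does not affect the units.

Multiplying the contributions: [m³/(kg·s²)] · [kg] · [kg] · [1/m]
Adding exponents of each base unit: kg: 1, m: 2, s: -2
SI base units of gravitational potential energy: kg·m²/s²

Answer: kg·m²/s²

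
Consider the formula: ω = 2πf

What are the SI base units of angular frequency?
Units of each symbol in ω = 2πf:
  f (frequency): 1/s
  The factor 2π is dimensionless.

Multiplying the contributions: [1/s]
Adding exponents of each base unit: s: -1
SI base units of angular frequency: 1/s

Answer: 1/s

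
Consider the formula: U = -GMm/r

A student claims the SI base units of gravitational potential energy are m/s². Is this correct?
Units of each symbol in U = -GMm/r:
  G (gravitational constant): m³/(kg·s²)
  M (mass): kg
  m (mass): kg
  r (distance): m  → in the denominator, contributes 1/m
  The minus sign does not affect the units.

Multiplying the contributions: [m³/(kg·s²)] · [kg] · [kg] · [1/m]
Adding exponents of each base unit: kg: 1, m: 2, s: -2
SI base units of gravitational potential energy: kg·m²/s²

The claimed units m/s² (exponents m: 1, s: -2) do not match the derived units kg·m²/s² (exponents kg: 1, m: 2, s: -2), so the claim is incorrect.

Answer: No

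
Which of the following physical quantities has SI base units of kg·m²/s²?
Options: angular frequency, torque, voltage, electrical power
Checking the SI base units of each option:
  angular frequency (ω = 2πf): 1/s  ✗
  torque (τ = Fr): kg·m²/s²  ✓ matches
  voltage (V = IR): kg·m²/(s³·A)  ✗
  electrical power (P = IV): kg·m²/s³  ✗

Only torque has units kg·m²/s².

Answer: torque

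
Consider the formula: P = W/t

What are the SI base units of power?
Units of each symbol in P = W/t:
  W (work): kg·m²/s²
  t (time): s  → in the denominator, contributes 1/s

Multiplying the contributions: [kg·m²/s²] · [1/s]
Adding exponents of each base unit: kg: 1, m: 2, s: -3
SI base units of power: kg·m²/s³

Answer: kg·m²/s³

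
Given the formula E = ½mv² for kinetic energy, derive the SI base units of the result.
Units of each symbol in E = ½mv²:
  m (mass): kg
  v (speed): m/s  → to the power 2, contributes m²/s²
  The factor ½ is dimensionless.

Multiplying the contributions: [kg] · [m²/s²]
Adding exponents of each base unit: kg: 1, m: 2, s: -2
SI base units of kinetic energy: kg·m²/s²

Answer: kg·m²/s²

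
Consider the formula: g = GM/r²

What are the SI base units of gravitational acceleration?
Units of each symbol in g = GM/r²:
  G (gravitational constant): m³/(kg·s²)
  M (mass): kg
  r (distance): m  → to the power 2 in the denominator, contributes 1/m²

Multiplying the contributions: [m³/(kg·s²)] · [kg] · [1/m²]
Adding exponents of each base unit: m: 1, s: -2
SI base units of gravitational acceleration: m/s²

Answer: m/s²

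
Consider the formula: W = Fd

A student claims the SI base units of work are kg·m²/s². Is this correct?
Units of each symbol in W = Fd:
  F (force): kg·m/s²
  d (displacement): m

Multiplying the contributions: [kg·m/s²] · [m]
Adding exponents of each base unit: kg: 1, m: 2, s: -2
SI base units of work: kg·m²/s²

The claimed units kg·m²/s² match the derived units, so the claim is correct.

Answer: Yes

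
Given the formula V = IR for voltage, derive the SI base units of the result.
Units of each symbol in V = IR:
  I (current): A
  R (resistance, in ohms): kg·m²/(s³·A²)

Multiplying the contributions: [A] · [kg·m²/(s³·A²)]
Adding exponents of each base unit: kg: 1, m: 2, s: -3, A: -1
SI base units of voltage: kg·m²/(s³·A)

Answer: kg·m²/(s³·A)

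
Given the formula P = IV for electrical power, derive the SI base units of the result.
Units of each symbol in P = IV:
  I (current): A
  V (voltage, in volts): kg·m²/(s³·A)

Multiplying the contributions: [A] · [kg·m²/(s³·A)]
Adding exponents of each base unit: kg: 1, m: 2, s: -3
SI base units of electrical power: kg·m²/s³

Answer: kg·m²/s³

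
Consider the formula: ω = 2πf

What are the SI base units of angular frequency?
Units of each symbol in ω = 2πf:
  f (frequency): 1/s
  The factor 2π is dimensionless.

Multiplying the contributions: [1/s]
Adding exponents of each base unit: s: -1
SI base units of angular frequency: 1/s

Answer: 1/s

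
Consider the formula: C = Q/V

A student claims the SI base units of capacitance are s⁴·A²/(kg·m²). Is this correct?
Units of each symbol in C = Q/V:
  Q (charge, in coulombs): s·A
  V (voltage, in volts): kg·m²/(s³·A)  → in the denominator, contributes s³·A/(kg·m²)

Multiplying the contributions: [s·A] · [s³·A/(kg·m²)]
Adding exponents of each base unit: kg: -1, m: -2, s: 4, A: 2
SI base units of capacitance: s⁴·A²/(kg·m²)

The claimed units s⁴·A²/(kg·m²) match the derived units, so the claim is correct.

Answer: Yes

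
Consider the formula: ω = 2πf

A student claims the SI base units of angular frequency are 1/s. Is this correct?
Units of each symbol in ω = 2πf:
  f (frequency): 1/s
  The factor 2π is dimensionless.

Multiplying the contributions: [1/s]
Adding exponents of each base unit: s: -1
SI base units of angular frequency: 1/s

The claimed units 1/s match the derived units, so the claim is correct.

Answer: Yes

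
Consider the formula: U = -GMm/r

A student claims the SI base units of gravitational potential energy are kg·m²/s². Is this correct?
Units of each symbol in U = -GMm/r:
  G (gravitational constant): m³/(kg·s²)
  M (mass): kg
  m (mass): kg
  r (distance): m  → in the denominator, contributes 1/m
  The minus sign does not affect the units.

Multiplying the contributions: [m³/(kg·s²)] · [kg] · [kg] · [1/m]
Adding exponents of each base unit: kg: 1, m: 2, s: -2
SI base units of gravitational potential energy: kg·m²/s²

The claimed units kg·m²/s² match the derived units, so the claim is correct.

Answer: Yes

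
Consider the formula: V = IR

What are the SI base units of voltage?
Units of each symbol in V = IR:
  I (current): A
  R (resistance, in ohms): kg·m²/(s³·A²)

Multiplying the contributions: [A] · [kg·m²/(s³·A²)]
Adding exponents of each base unit: kg: 1, m: 2, s: -3, A: -1
SI base units of voltage: kg·m²/(s³·A)

Answer: kg·m²/(s³·A)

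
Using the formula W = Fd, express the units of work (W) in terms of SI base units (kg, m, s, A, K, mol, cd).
Units of each symbol in W = Fd:
  F (force): kg·m/s²
  d (displacement): m

Multiplying the contributions: [kg·m/s²] · [m]
Adding exponents of each base unit: kg: 1, m: 2, s: -2
SI base units of work: kg·m²/s²

Answer: kg·m²/s²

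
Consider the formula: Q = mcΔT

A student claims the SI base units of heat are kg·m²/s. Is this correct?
Units of each symbol in Q = mcΔT:
  m (mass): kg
  c (specific heat capacity, in J/(kg·K)): m²/(s²·K)
  ΔT (temperature change): K

Multiplying the contributions: [kg] · [m²/(s²·K)] · [K]
Adding exponents of each base unit: kg: 1, m: 2, s: -2
SI base units of heat: kg·m²/s²

The claimed units kg·m²/s (exponents kg: 1, m: 2, s: -1) do not match the derived units kg·m²/s² (exponents kg: 1, m: 2, s: -2), so the claim is incorrect.

Answer: No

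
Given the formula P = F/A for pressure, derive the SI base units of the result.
Units of each symbol in P = F/A:
  F (force): kg·m/s²
  A (area): m²  → in the denominator, contributes 1/m²

Multiplying the contributions: [kg·m/s²] · [1/m²]
Adding exponents of each base unit: kg: 1, m: -1, s: -2
SI base units of pressure: kg/(m·s²)

Answer: kg/(m·s²)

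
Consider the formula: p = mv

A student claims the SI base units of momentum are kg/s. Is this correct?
Units of each symbol in p = mv:
  m (mass): kg
  v (velocity): m/s

Multiplying the contributions: [kg] · [m/s]
Adding exponents of each base unit: kg: 1, m: 1, s: -1
SI base units of momentum: kg·m/s

The claimed units kg/s (exponents kg: 1, s: -1) do not match the derived units kg·m/s (exponents kg: 1, m: 1, s: -1), so the claim is incorrect.

Answer: No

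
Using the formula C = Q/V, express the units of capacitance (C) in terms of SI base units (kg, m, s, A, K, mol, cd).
Units of each symbol in C = Q/V:
  Q (charge, in coulombs): s·A
  V (voltage, in volts): kg·m²/(s³·A)  → in the denominator, contributes s³·A/(kg·m²)

Multiplying the contributions: [s·A] · [s³·A/(kg·m²)]
Adding exponents of each base unit: kg: -1, m: -2, s: 4, A: 2
SI base units of capacitance: s⁴·A²/(kg·m²)

Answer: s⁴·A²/(kg·m²)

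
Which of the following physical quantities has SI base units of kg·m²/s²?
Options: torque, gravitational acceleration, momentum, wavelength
Checking the SI base units of each option:
  torque (τ = Fr): kg·m²/s²  ✓ matches
  gravitational acceleration (g = GM/r²): m/s²  ✗
  momentum (p = mv): kg·m/s  ✗
  wavelength (λ = v/f): m  ✗

Only torque has units kg·m²/s².

Answer: torque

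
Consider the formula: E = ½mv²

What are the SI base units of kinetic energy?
Units of each symbol in E = ½mv²:
  m (mass): kg
  v (speed): m/s  → to the power 2, contributes m²/s²
  The factor ½ is dimensionless.

Multiplying the contributions: [kg] · [m²/s²]
Adding exponents of each base unit: kg: 1, m: 2, s: -2
SI base units of kinetic energy: kg·m²/s²

Answer: kg·m²/s²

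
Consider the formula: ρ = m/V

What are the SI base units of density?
Units of each symbol in ρ = m/V:
  m (mass): kg
  V (volume): m³  → in the denominator, contributes 1/m³

Multiplying the contributions: [kg] · [1/m³]
Adding exponents of each base unit: kg: 1, m: -3
SI base units of density: kg/m³

Answer: kg/m³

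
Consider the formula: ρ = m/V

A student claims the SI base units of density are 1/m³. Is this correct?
Units of each symbol in ρ = m/V:
  m (mass): kg
  V (volume): m³  → in the denominator, contributes 1/m³

Multiplying the contributions: [kg] · [1/m³]
Adding exponents of each base unit: kg: 1, m: -3
SI base units of density: kg/m³

The claimed units 1/m³ (exponents m: -3) do not match the derived units kg/m³ (exponents kg: 1, m: -3), so the claim is incorrect.

Answer: No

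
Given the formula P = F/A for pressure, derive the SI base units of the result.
Units of each symbol in P = F/A:
  F (force): kg·m/s²
  A (area): m²  → in the denominator, contributes 1/m²

Multiplying the contributions: [kg·m/s²] · [1/m²]
Adding exponents of each base unit: kg: 1, m: -1, s: -2
SI base units of pressure: kg/(m·s²)

Answer: kg/(m·s²)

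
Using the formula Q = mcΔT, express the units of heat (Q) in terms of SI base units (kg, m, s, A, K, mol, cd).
Units of each symbol in Q = mcΔT:
  m (mass): kg
  c (specific heat capacity, in J/(kg·K)): m²/(s²·K)
  ΔT (temperature change): K

Multiplying the contributions: [kg] · [m²/(s²·K)] · [K]
Adding exponents of each base unit: kg: 1, m: 2, s: -2
SI base units of heat: kg·m²/s²

Answer: kg·m²/s²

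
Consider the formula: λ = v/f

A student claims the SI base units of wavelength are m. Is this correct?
Units of each symbol in λ = v/f:
  v (wave speed): m/s
  f (frequency): 1/s  → in the denominator, contributes s

Multiplying the contributions: [m/s] · [s]
Adding exponents of each base unit: m: 1
SI base units of wavelength: m

The claimed units m match the derived units, so the claim is correct.

Answer: Yes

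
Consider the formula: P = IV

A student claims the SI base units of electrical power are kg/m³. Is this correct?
Units of each symbol in P = IV:
  I (current): A
  V (voltage, in volts): kg·m²/(s³·A)

Multiplying the contributions: [A] · [kg·m²/(s³·A)]
Adding exponents of each base unit: kg: 1, m: 2, s: -3
SI base units of electrical power: kg·m²/s³

The claimed units kg/m³ (exponents kg: 1, m: -3) do not match the derived units kg·m²/s³ (exponents kg: 1, m: 2, s: -3), so the claim is incorrect.

Answer: No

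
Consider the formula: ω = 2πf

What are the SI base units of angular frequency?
Units of each symbol in ω = 2πf:
  f (frequency): 1/s
  The factor 2π is dimensionless.

Multiplying the contributions: [1/s]
Adding exponents of each base unit: s: -1
SI base units of angular frequency: 1/s

Answer: 1/s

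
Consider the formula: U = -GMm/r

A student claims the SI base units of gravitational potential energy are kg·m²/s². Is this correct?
Units of each symbol in U = -GMm/r:
  G (gravitational constant): m³/(kg·s²)
  M (mass): kg
  m (mass): kg
  r (distance): m  → in the denominator, contributes 1/m
  The minus sign does not affect the units.

Multiplying the contributions: [m³/(kg·s²)] · [kg] · [kg] · [1/m]
Adding exponents of each base unit: kg: 1, m: 2, s: -2
SI base units of gravitational potential energy: kg·m²/s²

The claimed units kg·m²/s² match the derived units, so the claim is correct.

Answer: Yes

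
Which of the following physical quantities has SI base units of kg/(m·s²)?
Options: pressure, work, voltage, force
Checking the SI base units of each option:
  pressure (P = F/A): kg/(m·s²)  ✓ matches
  work (W = Fd): kg·m²/s²  ✗
  voltage (V = IR): kg·m²/(s³·A)  ✗
  force (F = ma): kg·m/s²  ✗

Only pressure has units kg/(m·s²).

Answer: pressure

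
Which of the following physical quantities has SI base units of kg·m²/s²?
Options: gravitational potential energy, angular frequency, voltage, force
Checking the SI base units of each option:
  gravitational potential energy (U = -GMm/r): kg·m²/s²  ✓ matches
  angular frequency (ω = 2πf): 1/s  ✗
  voltage (V = IR): kg·m²/(s³·A)  ✗
  force (F = ma): kg·m/s²  ✗

Only gravitational potential energy has units kg·m²/s².

Answer: gravitational potential energy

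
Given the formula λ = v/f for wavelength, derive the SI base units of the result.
Units of each symbol in λ = v/f:
  v (wave speed): m/s
  f (frequency): 1/s  → in the denominator, contributes s

Multiplying the contributions: [m/s] · [s]
Adding exponents of each base unit: m: 1
SI base units of wavelength: m

Answer: m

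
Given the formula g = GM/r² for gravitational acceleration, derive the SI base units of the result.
Units of each symbol in g = GM/r²:
  G (gravitational constant): m³/(kg·s²)
  M (mass): kg
  r (distance): m  → to the power 2 in the denominator, contributes 1/m²

Multiplying the contributions: [m³/(kg·s²)] · [kg] · [1/m²]
Adding exponents of each base unit: m: 1, s: -2
SI base units of gravitational acceleration: m/s²

Answer: m/s²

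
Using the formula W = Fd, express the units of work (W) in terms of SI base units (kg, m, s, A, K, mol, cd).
Units of each symbol in W = Fd:
  F (force): kg·m/s²
  d (displacement): m

Multiplying the contributions: [kg·m/s²] · [m]
Adding exponents of each base unit: kg: 1, m: 2, s: -2
SI base units of work: kg·m²/s²

Answer: kg·m²/s²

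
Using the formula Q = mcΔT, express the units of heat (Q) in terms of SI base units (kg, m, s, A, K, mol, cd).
Units of each symbol in Q = mcΔT:
  m (mass): kg
  c (specific heat capacity, in J/(kg·K)): m²/(s²·K)
  ΔT (temperature change): K

Multiplying the contributions: [kg] · [m²/(s²·K)] · [K]
Adding exponents of each base unit: kg: 1, m: 2, s: -2
SI base units of heat: kg·m²/s²

Answer: kg·m²/s²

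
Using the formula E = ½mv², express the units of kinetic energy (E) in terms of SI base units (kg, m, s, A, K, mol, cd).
Units of each symbol in E = ½mv²:
  m (mass): kg
  v (speed): m/s  → to the power 2, contributes m²/s²
  The factor ½ is dimensionless.

Multiplying the contributions: [kg] · [m²/s²]
Adding exponents of each base unit: kg: 1, m: 2, s: -2
SI base units of kinetic energy: kg·m²/s²

Answer: kg·m²/s²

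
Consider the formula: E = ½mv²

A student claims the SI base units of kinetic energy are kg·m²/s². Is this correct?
Units of each symbol in E = ½mv²:
  m (mass): kg
  v (speed): m/s  → to the power 2, contributes m²/s²
  The factor ½ is dimensionless.

Multiplying the contributions: [kg] · [m²/s²]
Adding exponents of each base unit: kg: 1, m: 2, s: -2
SI base units of kinetic energy: kg·m²/s²

The claimed units kg·m²/s² match the derived units, so the claim is correct.

Answer: Yes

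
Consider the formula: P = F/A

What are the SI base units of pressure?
Units of each symbol in P = F/A:
  F (force): kg·m/s²
  A (area): m²  → in the denominator, contributes 1/m²

Multiplying the contributions: [kg·m/s²] · [1/m²]
Adding exponents of each base unit: kg: 1, m: -1, s: -2
SI base units of pressure: kg/(m·s²)

Answer: kg/(m·s²)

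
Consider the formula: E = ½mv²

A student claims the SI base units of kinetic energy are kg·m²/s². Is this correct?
Units of each symbol in E = ½mv²:
  m (mass): kg
  v (speed): m/s  → to the power 2, contributes m²/s²
  The factor ½ is dimensionless.

Multiplying the contributions: [kg] · [m²/s²]
Adding exponents of each base unit: kg: 1, m: 2, s: -2
SI base units of kinetic energy: kg·m²/s²

The claimed units kg·m²/s² match the derived units, so the claim is correct.

Answer: Yes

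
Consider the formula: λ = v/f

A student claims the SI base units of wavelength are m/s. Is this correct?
Units of each symbol in λ = v/f:
  v (wave speed): m/s
  f (frequency): 1/s  → in the denominator, contributes s

Multiplying the contributions: [m/s] · [s]
Adding exponents of each base unit: m: 1
SI base units of wavelength: m

The claimed units m/s (exponents m: 1, s: -1) do not match the derived units m (exponents m: 1), so the claim is incorrect.

Answer: No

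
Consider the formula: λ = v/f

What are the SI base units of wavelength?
Units of each symbol in λ = v/f:
  v (wave speed): m/s
  f (frequency): 1/s  → in the denominator, contributes s

Multiplying the contributions: [m/s] · [s]
Adding exponents of each base unit: m: 1
SI base units of wavelength: m

Answer: m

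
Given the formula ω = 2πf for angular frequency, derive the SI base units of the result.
Units of each symbol in ω = 2πf:
  f (frequency): 1/s
  The factor 2π is dimensionless.

Multiplying the contributions: [1/s]
Adding exponents of each base unit: s: -1
SI base units of angular frequency: 1/s

Answer: 1/s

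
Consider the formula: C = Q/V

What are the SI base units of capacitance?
Units of each symbol in C = Q/V:
  Q (charge, in coulombs): s·A
  V (voltage, in volts): kg·m²/(s³·A)  → in the denominator, contributes s³·A/(kg·m²)

Multiplying the contributions: [s·A] · [s³·A/(kg·m²)]
Adding exponents of each base unit: kg: -1, m: -2, s: 4, A: 2
SI base units of capacitance: s⁴·A²/(kg·m²)

Answer: s⁴·A²/(kg·m²)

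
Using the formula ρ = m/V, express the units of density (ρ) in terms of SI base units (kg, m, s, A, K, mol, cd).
Units of each symbol in ρ = m/V:
  m (mass): kg
  V (volume): m³  → in the denominator, contributes 1/m³

Multiplying the contributions: [kg] · [1/m³]
Adding exponents of each base unit: kg: 1, m: -3
SI base units of density: kg/m³

Answer: kg/m³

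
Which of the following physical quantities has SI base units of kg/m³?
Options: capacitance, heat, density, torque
Checking the SI base units of each option:
  capacitance (C = Q/V): s⁴·A²/(kg·m²)  ✗
  heat (Q = mcΔT): kg·m²/s²  ✗
  density (ρ = m/V): kg/m³  ✓ matches
  torque (τ = Fr): kg·m²/s²  ✗

Only density has units kg/m³.

Answer: density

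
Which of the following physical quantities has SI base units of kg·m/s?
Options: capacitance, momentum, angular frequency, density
Checking the SI base units of each option:
  capacitance (C = Q/V): s⁴·A²/(kg·m²)  ✗
  momentum (p = mv): kg·m/s  ✓ matches
  angular frequency (ω = 2πf): 1/s  ✗
  density (ρ = m/V): kg/m³  ✗

Only momentum has units kg·m/s.

Answer: momentum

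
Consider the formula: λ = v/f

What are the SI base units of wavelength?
Units of each symbol in λ = v/f:
  v (wave speed): m/s
  f (frequency): 1/s  → in the denominator, contributes s

Multiplying the contributions: [m/s] · [s]
Adding exponents of each base unit: m: 1
SI base units of wavelength: m

Answer: m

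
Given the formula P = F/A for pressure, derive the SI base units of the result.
Units of each symbol in P = F/A:
  F (force): kg·m/s²
  A (area): m²  → in the denominator, contributes 1/m²

Multiplying the contributions: [kg·m/s²] · [1/m²]
Adding exponents of each base unit: kg: 1, m: -1, s: -2
SI base units of pressure: kg/(m·s²)

Answer: kg/(m·s²)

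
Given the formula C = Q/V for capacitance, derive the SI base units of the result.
Units of each symbol in C = Q/V:
  Q (charge, in coulombs): s·A
  V (voltage, in volts): kg·m²/(s³·A)  → in the denominator, contributes s³·A/(kg·m²)

Multiplying the contributions: [s·A] · [s³·A/(kg·m²)]
Adding exponents of each base unit: kg: -1, m: -2, s: 4, A: 2
SI base units of capacitance: s⁴·A²/(kg·m²)

Answer: s⁴·A²/(kg·m²)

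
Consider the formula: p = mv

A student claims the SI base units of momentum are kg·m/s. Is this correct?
Units of each symbol in p = mv:
  m (mass): kg
  v (velocity): m/s

Multiplying the contributions: [kg] · [m/s]
Adding exponents of each base unit: kg: 1, m: 1, s: -1
SI base units of momentum: kg·m/s

The claimed units kg·m/s match the derived units, so the claim is correct.

Answer: Yes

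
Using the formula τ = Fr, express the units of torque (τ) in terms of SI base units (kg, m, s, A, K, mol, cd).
Units of each symbol in τ = Fr:
  F (force): kg·m/s²
  r (lever arm): m

Multiplying the contributions: [kg·m/s²] · [m]
Adding exponents of each base unit: kg: 1, m: 2, s: -2
SI base units of torque: kg·m²/s²

Answer: kg·m²/s²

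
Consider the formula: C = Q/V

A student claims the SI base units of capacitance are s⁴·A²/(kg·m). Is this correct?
Units of each symbol in C = Q/V:
  Q (charge, in coulombs): s·A
  V (voltage, in volts): kg·m²/(s³·A)  → in the denominator, contributes s³·A/(kg·m²)

Multiplying the contributions: [s·A] · [s³·A/(kg·m²)]
Adding exponents of each base unit: kg: -1, m: -2, s: 4, A: 2
SI base units of capacitance: s⁴·A²/(kg·m²)

The claimed units s⁴·A²/(kg·m) (exponents kg: -1, m: -1, s: 4, A: 2) do not match the derived units s⁴·A²/(kg·m²) (exponents kg: -1, m: -2, s: 4, A: 2), so the claim is incorrect.

Answer: No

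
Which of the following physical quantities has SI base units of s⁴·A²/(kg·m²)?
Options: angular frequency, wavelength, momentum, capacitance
Checking the SI base units of each option:
  angular frequency (ω = 2πf): 1/s  ✗
  wavelength (λ = v/f): m  ✗
  momentum (p = mv): kg·m/s  ✗
  capacitance (C = Q/V): s⁴·A²/(kg·m²)  ✓ matches

Only capacitance has units s⁴·A²/(kg·m²).

Answer: capacitance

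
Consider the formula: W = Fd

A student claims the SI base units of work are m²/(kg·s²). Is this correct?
Units of each symbol in W = Fd:
  F (force): kg·m/s²
  d (displacement): m

Multiplying the contributions: [kg·m/s²] · [m]
Adding exponents of each base unit: kg: 1, m: 2, s: -2
SI base units of work: kg·m²/s²

The claimed units m²/(kg·s²) (exponents kg: -1, m: 2, s: -2) do not match the derived units kg·m²/s² (exponents kg: 1, m: 2, s: -2), so the claim is incorrect.

Answer: No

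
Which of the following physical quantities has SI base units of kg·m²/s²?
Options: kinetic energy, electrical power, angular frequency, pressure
Checking the SI base units of each option:
  kinetic energy (E = ½mv²): kg·m²/s²  ✓ matches
  electrical power (P = IV): kg·m²/s³  ✗
  angular frequency (ω = 2πf): 1/s  ✗
  pressure (P = F/A): kg/(m·s²)  ✗

Only kinetic energy has units kg·m²/s².

Answer: kinetic energy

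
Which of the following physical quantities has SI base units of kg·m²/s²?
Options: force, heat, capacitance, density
Checking the SI base units of each option:
  force (F = ma): kg·m/s²  ✗
  heat (Q = mcΔT): kg·m²/s²  ✓ matches
  capacitance (C = Q/V): s⁴·A²/(kg·m²)  ✗
  density (ρ = m/V): kg/m³  ✗

Only heat has units kg·m²/s².

Answer: heat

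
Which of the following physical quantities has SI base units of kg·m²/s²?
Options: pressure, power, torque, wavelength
Checking the SI base units of each option:
  pressure (P = F/A): kg/(m·s²)  ✗
  power (P = W/t): kg·m²/s³  ✗
  torque (τ = Fr): kg·m²/s²  ✓ matches
  wavelength (λ = v/f): m  ✗

Only torque has units kg·m²/s².

Answer: torque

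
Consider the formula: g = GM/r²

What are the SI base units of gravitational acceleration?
Units of each symbol in g = GM/r²:
  G (gravitational constant): m³/(kg·s²)
  M (mass): kg
  r (distance): m  → to the power 2 in the denominator, contributes 1/m²

Multiplying the contributions: [m³/(kg·s²)] · [kg] · [1/m²]
Adding exponents of each base unit: m: 1, s: -2
SI base units of gravitational acceleration: m/s²

Answer: m/s²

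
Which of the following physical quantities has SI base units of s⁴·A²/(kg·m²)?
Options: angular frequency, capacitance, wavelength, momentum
Checking the SI base units of each option:
  angular frequency (ω = 2πf): 1/s  ✗
  capacitance (C = Q/V): s⁴·A²/(kg·m²)  ✓ matches
  wavelength (λ = v/f): m  ✗
  momentum (p = mv): kg·m/s  ✗

Only capacitance has units s⁴·A²/(kg·m²).

Answer: capacitance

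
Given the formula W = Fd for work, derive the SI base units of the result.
Units of each symbol in W = Fd:
  F (force): kg·m/s²
  d (displacement): m

Multiplying the contributions: [kg·m/s²] · [m]
Adding exponents of each base unit: kg: 1, m: 2, s: -2
SI base units of work: kg·m²/s²

Answer: kg·m²/s²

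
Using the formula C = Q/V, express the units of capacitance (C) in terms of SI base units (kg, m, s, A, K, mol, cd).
Units of each symbol in C = Q/V:
  Q (charge, in coulombs): s·A
  V (voltage, in volts): kg·m²/(s³·A)  → in the denominator, contributes s³·A/(kg·m²)

Multiplying the contributions: [s·A] · [s³·A/(kg·m²)]
Adding exponents of each base unit: kg: -1, m: -2, s: 4, A: 2
SI base units of capacitance: s⁴·A²/(kg·m²)

Answer: s⁴·A²/(kg·m²)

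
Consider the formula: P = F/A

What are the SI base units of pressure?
Units of each symbol in P = F/A:
  F (force): kg·m/s²
  A (area): m²  → in the denominator, contributes 1/m²

Multiplying the contributions: [kg·m/s²] · [1/m²]
Adding exponents of each base unit: kg: 1, m: -1, s: -2
SI base units of pressure: kg/(m·s²)

Answer: kg/(m·s²)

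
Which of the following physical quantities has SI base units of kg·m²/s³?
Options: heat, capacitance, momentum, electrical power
Checking the SI base units of each option:
  heat (Q = mcΔT): kg·m²/s²  ✗
  capacitance (C = Q/V): s⁴·A²/(kg·m²)  ✗
  momentum (p = mv): kg·m/s  ✗
  electrical power (P = IV): kg·m²/s³  ✓ matches

Only electrical power has units kg·m²/s³.

Answer: electrical power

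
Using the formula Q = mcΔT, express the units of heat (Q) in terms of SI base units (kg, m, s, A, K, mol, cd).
Units of each symbol in Q = mcΔT:
  m (mass): kg
  c (specific heat capacity, in J/(kg·K)): m²/(s²·K)
  ΔT (temperature change): K

Multiplying the contributions: [kg] · [m²/(s²·K)] · [K]
Adding exponents of each base unit: kg: 1, m: 2, s: -2
SI base units of heat: kg·m²/s²

Answer: kg·m²/s²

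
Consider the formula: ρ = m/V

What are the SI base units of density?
Units of each symbol in ρ = m/V:
  m (mass): kg
  V (volume): m³  → in the denominator, contributes 1/m³

Multiplying the contributions: [kg] · [1/m³]
Adding exponents of each base unit: kg: 1, m: -3
SI base units of density: kg/m³

Answer: kg/m³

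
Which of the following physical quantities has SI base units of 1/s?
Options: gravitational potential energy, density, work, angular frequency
Checking the SI base units of each option:
  gravitational potential energy (U = -GMm/r): kg·m²/s²  ✗
  density (ρ = m/V): kg/m³  ✗
  work (W = Fd): kg·m²/s²  ✗
  angular frequency (ω = 2πf): 1/s  ✓ matches

Only angular frequency has units 1/s.

Answer: angular frequency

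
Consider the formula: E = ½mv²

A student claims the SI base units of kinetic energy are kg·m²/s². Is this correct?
Units of each symbol in E = ½mv²:
  m (mass): kg
  v (speed): m/s  → to the power 2, contributes m²/s²
  The factor ½ is dimensionless.

Multiplying the contributions: [kg] · [m²/s²]
Adding exponents of each base unit: kg: 1, m: 2, s: -2
SI base units of kinetic energy: kg·m²/s²

The claimed units kg·m²/s² match the derived units, so the claim is correct.

Answer: Yes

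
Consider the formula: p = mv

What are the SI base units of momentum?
Units of each symbol in p = mv:
  m (mass): kg
  v (velocity): m/s

Multiplying the contributions: [kg] · [m/s]
Adding exponents of each base unit: kg: 1, m: 1, s: -1
SI base units of momentum: kg·m/s

Answer: kg·m/s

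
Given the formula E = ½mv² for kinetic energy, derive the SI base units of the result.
Units of each symbol in E = ½mv²:
  m (mass): kg
  v (speed): m/s  → to the power 2, contributes m²/s²
  The factor ½ is dimensionless.

Multiplying the contributions: [kg] · [m²/s²]
Adding exponents of each base unit: kg: 1, m: 2, s: -2
SI base units of kinetic energy: kg·m²/s²

Answer: kg·m²/s²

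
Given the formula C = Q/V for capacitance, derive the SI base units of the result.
Units of each symbol in C = Q/V:
  Q (charge, in coulombs): s·A
  V (voltage, in volts): kg·m²/(s³·A)  → in the denominator, contributes s³·A/(kg·m²)

Multiplying the contributions: [s·A] · [s³·A/(kg·m²)]
Adding exponents of each base unit: kg: -1, m: -2, s: 4, A: 2
SI base units of capacitance: s⁴·A²/(kg·m²)

Answer: s⁴·A²/(kg·m²)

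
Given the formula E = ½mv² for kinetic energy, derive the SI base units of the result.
Units of each symbol in E = ½mv²:
  m (mass): kg
  v (speed): m/s  → to the power 2, contributes m²/s²
  The factor ½ is dimensionless.

Multiplying the contributions: [kg] · [m²/s²]
Adding exponents of each base unit: kg: 1, m: 2, s: -2
SI base units of kinetic energy: kg·m²/s²

Answer: kg·m²/s²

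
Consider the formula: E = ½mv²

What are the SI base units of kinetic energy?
Units of each symbol in E = ½mv²:
  m (mass): kg
  v (speed): m/s  → to the power 2, contributes m²/s²
  The factor ½ is dimensionless.

Multiplying the contributions: [kg] · [m²/s²]
Adding exponents of each base unit: kg: 1, m: 2, s: -2
SI base units of kinetic energy: kg·m²/s²

Answer: kg·m²/s²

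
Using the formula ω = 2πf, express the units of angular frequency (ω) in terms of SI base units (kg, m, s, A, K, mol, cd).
Units of each symbol in ω = 2πf:
  f (frequency): 1/s
  The factor 2π is dimensionless.

Multiplying the contributions: [1/s]
Adding exponents of each base unit: s: -1
SI base units of angular frequency: 1/s

Answer: 1/s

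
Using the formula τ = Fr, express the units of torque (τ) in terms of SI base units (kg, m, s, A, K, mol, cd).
Units of each symbol in τ = Fr:
  F (force): kg·m/s²
  r (lever arm): m

Multiplying the contributions: [kg·m/s²] · [m]
Adding exponents of each base unit: kg: 1, m: 2, s: -2
SI base units of torque: kg·m²/s²

Answer: kg·m²/s²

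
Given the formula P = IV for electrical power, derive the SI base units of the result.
Units of each symbol in P = IV:
  I (current): A
  V (voltage, in volts): kg·m²/(s³·A)

Multiplying the contributions: [A] · [kg·m²/(s³·A)]
Adding exponents of each base unit: kg: 1, m: 2, s: -3
SI base units of electrical power: kg·m²/s³

Answer: kg·m²/s³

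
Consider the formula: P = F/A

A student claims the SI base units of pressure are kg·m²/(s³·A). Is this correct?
Units of each symbol in P = F/A:
  F (force): kg·m/s²
  A (area): m²  → in the denominator, contributes 1/m²

Multiplying the contributions: [kg·m/s²] · [1/m²]
Adding exponents of each base unit: kg: 1, m: -1, s: -2
SI base units of pressure: kg/(m·s²)

The claimed units kg·m²/(s³·A) (exponents kg: 1, m: 2, s: -3, A: -1) do not match the derived units kg/(m·s²) (exponents kg: 1, m: -1, s: -2), so the claim is incorrect.

Answer: No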